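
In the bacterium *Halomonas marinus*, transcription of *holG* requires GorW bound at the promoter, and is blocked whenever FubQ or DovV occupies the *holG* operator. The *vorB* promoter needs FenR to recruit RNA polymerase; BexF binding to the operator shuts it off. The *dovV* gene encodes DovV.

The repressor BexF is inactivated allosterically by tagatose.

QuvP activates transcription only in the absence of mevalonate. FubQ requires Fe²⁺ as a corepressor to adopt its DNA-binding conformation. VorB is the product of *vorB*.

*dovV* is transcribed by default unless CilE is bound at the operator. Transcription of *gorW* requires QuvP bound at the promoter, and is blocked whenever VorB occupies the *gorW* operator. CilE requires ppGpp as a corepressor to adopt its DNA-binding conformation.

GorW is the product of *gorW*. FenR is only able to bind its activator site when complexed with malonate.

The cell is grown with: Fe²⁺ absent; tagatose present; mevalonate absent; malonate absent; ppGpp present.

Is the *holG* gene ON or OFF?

Fe²⁺ is absent, so FubQ is inactive.
Tagatose is present, so BexF is inactive.
Malonate is absent, so FenR is inactive.
Required activator FenR is absent, so *vorB* is not transcribed.
So VorB is not produced.
Mevalonate is absent, so QuvP is active.
No repressor is bound and QuvP is active, so *gorW* is transcribed.
So GorW is produced and active.
ppGpp is present, so CilE is active.
With repressor CilE bound, *dovV* is not transcribed.
So DovV is not produced.
No repressor is bound and GorW is active, so *holG* is transcribed.

ON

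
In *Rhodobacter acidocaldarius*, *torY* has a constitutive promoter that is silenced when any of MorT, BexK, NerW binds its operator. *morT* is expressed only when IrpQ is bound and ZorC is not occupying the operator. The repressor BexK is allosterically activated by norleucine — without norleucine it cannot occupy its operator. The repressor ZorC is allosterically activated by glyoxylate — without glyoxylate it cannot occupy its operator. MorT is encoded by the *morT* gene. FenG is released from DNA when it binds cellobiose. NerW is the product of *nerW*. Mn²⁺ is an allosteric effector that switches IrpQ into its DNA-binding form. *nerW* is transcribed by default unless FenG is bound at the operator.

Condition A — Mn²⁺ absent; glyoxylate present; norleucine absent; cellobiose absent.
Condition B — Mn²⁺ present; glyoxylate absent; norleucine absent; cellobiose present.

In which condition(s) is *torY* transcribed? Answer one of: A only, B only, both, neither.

A only

Condition A:
Mn²⁺ is absent, so IrpQ is inactive.
Glyoxylate is present, so ZorC is active.
With repressor ZorC bound, *morT* is not transcribed.
So MorT is not produced.
Norleucine is absent, so BexK is inactive.
Cellobiose is absent, so FenG is active.
With repressor FenG bound, *nerW* is not transcribed.
So NerW is not produced.
With no repressor bound, *torY* is transcribed.
→ *torY* is ON in A.
Condition B:
Mn²⁺ is present, so IrpQ is active.
Glyoxylate is absent, so ZorC is inactive.
No repressor is bound and IrpQ is active, so *morT* is transcribed.
So MorT is produced and active.
Norleucine is absent, so BexK is inactive.
Cellobiose is present, so FenG is inactive.
With no repressor bound, *nerW* is transcribed.
So NerW is produced and active.
With repressor MorT bound, *torY* is not transcribed.
→ *torY* is OFF in B.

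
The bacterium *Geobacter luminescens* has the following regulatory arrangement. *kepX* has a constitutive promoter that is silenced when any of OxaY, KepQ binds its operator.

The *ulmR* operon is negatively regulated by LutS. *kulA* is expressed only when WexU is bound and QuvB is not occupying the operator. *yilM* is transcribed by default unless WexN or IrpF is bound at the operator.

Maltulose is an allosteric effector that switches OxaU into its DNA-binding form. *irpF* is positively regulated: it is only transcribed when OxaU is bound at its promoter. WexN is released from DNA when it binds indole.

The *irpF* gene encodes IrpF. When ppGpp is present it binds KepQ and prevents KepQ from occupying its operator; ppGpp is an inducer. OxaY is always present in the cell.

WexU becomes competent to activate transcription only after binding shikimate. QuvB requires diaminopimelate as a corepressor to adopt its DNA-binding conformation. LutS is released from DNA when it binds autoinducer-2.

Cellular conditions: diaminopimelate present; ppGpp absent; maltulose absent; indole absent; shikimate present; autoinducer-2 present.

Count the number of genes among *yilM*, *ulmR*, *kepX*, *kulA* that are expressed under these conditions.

1

Indole is absent, so WexN is active.
Maltulose is absent, so OxaU is inactive.
Required activator OxaU is absent, so *irpF* is not transcribed.
So IrpF is not produced.
With repressor WexN bound, *yilM* is not transcribed.
→ *yilM* is OFF.
Autoinducer-2 is present, so LutS is inactive.
With no repressor bound, *ulmR* is transcribed.
→ *ulmR* is ON.
OxaY is produced constitutively and is active.
ppGpp is absent, so KepQ is active.
With repressor OxaY bound, *kepX* is not transcribed.
→ *kepX* is OFF.
Diaminopimelate is present, so QuvB is active.
Shikimate is present, so WexU is active.
With repressor QuvB bound, *kulA* is not transcribed.
→ *kulA* is OFF.
1 of the 4 genes is transcribed.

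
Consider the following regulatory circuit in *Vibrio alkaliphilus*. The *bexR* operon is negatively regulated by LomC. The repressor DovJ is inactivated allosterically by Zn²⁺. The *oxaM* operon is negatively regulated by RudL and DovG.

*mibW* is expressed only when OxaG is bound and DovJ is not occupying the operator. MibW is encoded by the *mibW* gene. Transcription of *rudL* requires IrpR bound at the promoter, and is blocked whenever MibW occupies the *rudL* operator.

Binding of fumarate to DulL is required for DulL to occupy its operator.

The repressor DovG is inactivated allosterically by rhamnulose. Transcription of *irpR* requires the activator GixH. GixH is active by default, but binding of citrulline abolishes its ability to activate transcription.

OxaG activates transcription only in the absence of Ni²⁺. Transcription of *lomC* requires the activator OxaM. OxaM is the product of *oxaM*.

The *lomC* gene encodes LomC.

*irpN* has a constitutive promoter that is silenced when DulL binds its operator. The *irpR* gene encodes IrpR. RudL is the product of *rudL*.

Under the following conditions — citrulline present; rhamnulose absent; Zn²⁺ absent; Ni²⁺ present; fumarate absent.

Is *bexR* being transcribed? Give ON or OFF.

Ni²⁺ is present, so OxaG is inactive.
Zn²⁺ is absent, so DovJ is active.
With repressor DovJ bound, *mibW* is not transcribed.
So MibW is not produced.
Citrulline is present, so GixH is inactive.
Required activator GixH is absent, so *irpR* is not transcribed.
So IrpR is not produced.
Required activator IrpR is absent, so *rudL* is not transcribed.
So RudL is not produced.
Rhamnulose is absent, so DovG is active.
With repressor DovG bound, *oxaM* is not transcribed.
So OxaM is not produced.
Required activator OxaM is absent, so *lomC* is not transcribed.
So LomC is not produced.
With no repressor bound, *bexR* is transcribed.

ON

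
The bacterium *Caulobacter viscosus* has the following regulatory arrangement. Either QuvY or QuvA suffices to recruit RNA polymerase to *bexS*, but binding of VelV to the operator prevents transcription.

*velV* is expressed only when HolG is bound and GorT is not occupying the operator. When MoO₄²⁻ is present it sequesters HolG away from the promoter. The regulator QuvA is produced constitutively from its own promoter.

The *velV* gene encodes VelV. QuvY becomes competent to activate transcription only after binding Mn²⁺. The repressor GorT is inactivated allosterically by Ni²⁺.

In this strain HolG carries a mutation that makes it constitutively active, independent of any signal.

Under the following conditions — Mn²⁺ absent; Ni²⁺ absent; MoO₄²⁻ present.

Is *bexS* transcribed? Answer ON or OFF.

Mn²⁺ is absent, so QuvY is inactive.
Ni²⁺ is absent, so GorT is active.
HolG is constitutively active in this strain.
With repressor GorT bound, *velV* is not transcribed.
So VelV is not produced.
QuvA is produced constitutively and is active.
Activator QuvA is present, so *bexS* is transcribed.

ON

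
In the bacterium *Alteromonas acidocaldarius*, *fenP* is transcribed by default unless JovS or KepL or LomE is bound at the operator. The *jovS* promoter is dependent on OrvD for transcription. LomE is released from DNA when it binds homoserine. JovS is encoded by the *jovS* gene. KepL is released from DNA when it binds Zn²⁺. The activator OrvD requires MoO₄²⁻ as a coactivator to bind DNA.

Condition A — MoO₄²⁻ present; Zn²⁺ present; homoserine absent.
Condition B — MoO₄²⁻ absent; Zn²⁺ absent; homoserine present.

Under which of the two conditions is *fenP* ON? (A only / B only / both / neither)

Condition A:
MoO₄²⁻ is present, so OrvD is active.
No repressor is bound and OrvD is active, so *jovS* is transcribed.
So JovS is produced and active.
Zn²⁺ is present, so KepL is inactive.
Homoserine is absent, so LomE is active.
With repressor JovS bound, *fenP* is not transcribed.
→ *fenP* is OFF in A.
Condition B:
MoO₄²⁻ is absent, so OrvD is inactive.
Required activator OrvD is absent, so *jovS* is not transcribed.
So JovS is not produced.
Zn²⁺ is absent, so KepL is active.
Homoserine is present, so LomE is inactive.
With repressor KepL bound, *fenP* is not transcribed.
→ *fenP* is OFF in B.

neither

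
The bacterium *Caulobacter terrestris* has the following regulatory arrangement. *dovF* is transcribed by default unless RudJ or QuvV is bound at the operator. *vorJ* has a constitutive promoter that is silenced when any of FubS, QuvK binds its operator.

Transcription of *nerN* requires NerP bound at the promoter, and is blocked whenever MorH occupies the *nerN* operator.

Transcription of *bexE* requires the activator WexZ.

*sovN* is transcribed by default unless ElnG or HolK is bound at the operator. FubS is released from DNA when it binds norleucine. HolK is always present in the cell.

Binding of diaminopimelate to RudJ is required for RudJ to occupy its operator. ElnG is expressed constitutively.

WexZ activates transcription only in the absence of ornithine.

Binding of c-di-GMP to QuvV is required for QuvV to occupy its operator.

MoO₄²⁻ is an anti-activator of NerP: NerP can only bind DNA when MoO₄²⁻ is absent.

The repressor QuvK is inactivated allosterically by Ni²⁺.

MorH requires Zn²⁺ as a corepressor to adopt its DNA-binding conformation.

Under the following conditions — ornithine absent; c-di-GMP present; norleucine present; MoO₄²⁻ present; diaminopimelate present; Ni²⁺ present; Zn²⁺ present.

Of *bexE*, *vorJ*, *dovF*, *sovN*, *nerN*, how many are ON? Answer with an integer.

Ornithine is absent, so WexZ is active.
No repressor is bound and WexZ is active, so *bexE* is transcribed.
→ *bexE* is ON.
Norleucine is present, so FubS is inactive.
Ni²⁺ is present, so QuvK is inactive.
With no repressor bound, *vorJ* is transcribed.
→ *vorJ* is ON.
Diaminopimelate is present, so RudJ is active.
c-di-GMP is present, so QuvV is active.
With repressor RudJ bound, *dovF* is not transcribed.
→ *dovF* is OFF.
ElnG is produced constitutively and is active.
HolK is produced constitutively and is active.
With repressor ElnG bound, *sovN* is not transcribed.
→ *sovN* is OFF.
MoO₄²⁻ is present, so NerP is inactive.
Zn²⁺ is present, so MorH is active.
With repressor MorH bound, *nerN* is not transcribed.
→ *nerN* is OFF.
2 of the 5 genes are transcribed.

2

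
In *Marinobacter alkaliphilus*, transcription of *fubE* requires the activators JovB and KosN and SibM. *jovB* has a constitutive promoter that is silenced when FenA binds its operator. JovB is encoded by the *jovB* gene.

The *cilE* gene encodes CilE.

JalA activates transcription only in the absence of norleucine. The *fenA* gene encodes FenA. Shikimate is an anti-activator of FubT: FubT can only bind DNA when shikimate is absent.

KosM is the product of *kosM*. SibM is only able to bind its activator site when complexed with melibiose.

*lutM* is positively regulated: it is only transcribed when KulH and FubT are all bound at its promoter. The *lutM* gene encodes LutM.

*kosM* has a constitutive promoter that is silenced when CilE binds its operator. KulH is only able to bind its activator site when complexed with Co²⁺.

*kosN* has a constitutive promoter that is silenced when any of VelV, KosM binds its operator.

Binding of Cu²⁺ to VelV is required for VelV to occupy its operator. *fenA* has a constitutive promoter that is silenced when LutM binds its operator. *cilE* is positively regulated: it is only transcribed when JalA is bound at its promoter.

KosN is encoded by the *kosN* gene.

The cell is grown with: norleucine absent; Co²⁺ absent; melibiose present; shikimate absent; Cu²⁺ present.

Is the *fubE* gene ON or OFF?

OFF

Co²⁺ is absent, so KulH is inactive.
Shikimate is absent, so FubT is active.
Required activator KulH is absent, so *lutM* is not transcribed.
So LutM is not produced.
With no repressor bound, *fenA* is transcribed.
So FenA is produced and active.
With repressor FenA bound, *jovB* is not transcribed.
So JovB is not produced.
Cu²⁺ is present, so VelV is active.
Norleucine is absent, so JalA is active.
No repressor is bound and JalA is active, so *cilE* is transcribed.
So CilE is produced and active.
With repressor CilE bound, *kosM* is not transcribed.
So KosM is not produced.
With repressor VelV bound, *kosN* is not transcribed.
So KosN is not produced.
Melibiose is present, so SibM is active.
Required activator JovB is absent, so *fubE* is not transcribed.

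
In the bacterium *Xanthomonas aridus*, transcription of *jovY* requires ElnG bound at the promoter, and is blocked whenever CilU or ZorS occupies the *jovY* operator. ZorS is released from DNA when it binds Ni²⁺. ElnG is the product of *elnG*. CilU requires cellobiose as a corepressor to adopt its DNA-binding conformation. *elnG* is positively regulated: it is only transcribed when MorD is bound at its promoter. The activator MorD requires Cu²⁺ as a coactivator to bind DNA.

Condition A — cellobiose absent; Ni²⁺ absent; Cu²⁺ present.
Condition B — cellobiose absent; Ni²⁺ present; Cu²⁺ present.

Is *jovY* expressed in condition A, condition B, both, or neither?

B only

Condition A:
Cellobiose is absent, so CilU is inactive.
Ni²⁺ is absent, so ZorS is active.
Cu²⁺ is present, so MorD is active.
No repressor is bound and MorD is active, so *elnG* is transcribed.
So ElnG is produced and active.
With repressor ZorS bound, *jovY* is not transcribed.
→ *jovY* is OFF in A.
Condition B:
Cellobiose is absent, so CilU is inactive.
Ni²⁺ is present, so ZorS is inactive.
Cu²⁺ is present, so MorD is active.
No repressor is bound and MorD is active, so *elnG* is transcribed.
So ElnG is produced and active.
No repressor is bound and ElnG is active, so *jovY* is transcribed.
→ *jovY* is ON in B.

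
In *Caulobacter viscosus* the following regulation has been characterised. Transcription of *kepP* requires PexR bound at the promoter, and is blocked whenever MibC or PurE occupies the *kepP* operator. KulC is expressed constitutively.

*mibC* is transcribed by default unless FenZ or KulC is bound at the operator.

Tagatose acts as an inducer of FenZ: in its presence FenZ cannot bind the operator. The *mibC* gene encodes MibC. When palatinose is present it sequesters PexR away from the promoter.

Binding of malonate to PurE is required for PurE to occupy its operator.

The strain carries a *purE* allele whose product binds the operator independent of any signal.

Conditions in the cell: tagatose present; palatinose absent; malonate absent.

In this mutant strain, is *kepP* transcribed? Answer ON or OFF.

OFF

Palatinose is absent, so PexR is active.
Tagatose is present, so FenZ is inactive.
KulC is produced constitutively and is active.
With repressor KulC bound, *mibC* is not transcribed.
So MibC is not produced.
PurE is constitutively active in this strain.
With repressor PurE bound, *kepP* is not transcribed.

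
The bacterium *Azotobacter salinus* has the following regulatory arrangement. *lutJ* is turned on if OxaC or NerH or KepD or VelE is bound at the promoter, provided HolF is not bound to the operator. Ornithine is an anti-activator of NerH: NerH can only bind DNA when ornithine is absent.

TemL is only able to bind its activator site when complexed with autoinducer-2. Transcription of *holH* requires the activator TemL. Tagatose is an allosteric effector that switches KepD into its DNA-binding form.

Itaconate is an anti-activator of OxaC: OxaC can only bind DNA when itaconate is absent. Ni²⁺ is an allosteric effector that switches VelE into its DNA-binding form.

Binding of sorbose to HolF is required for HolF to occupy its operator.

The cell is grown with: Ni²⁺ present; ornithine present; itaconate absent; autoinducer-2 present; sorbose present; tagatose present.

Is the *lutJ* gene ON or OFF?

OFF

Itaconate is absent, so OxaC is active.
Ornithine is present, so NerH is inactive.
Tagatose is present, so KepD is active.
Ni²⁺ is present, so VelE is active.
Sorbose is present, so HolF is active.
With repressor HolF bound, *lutJ* is not transcribed.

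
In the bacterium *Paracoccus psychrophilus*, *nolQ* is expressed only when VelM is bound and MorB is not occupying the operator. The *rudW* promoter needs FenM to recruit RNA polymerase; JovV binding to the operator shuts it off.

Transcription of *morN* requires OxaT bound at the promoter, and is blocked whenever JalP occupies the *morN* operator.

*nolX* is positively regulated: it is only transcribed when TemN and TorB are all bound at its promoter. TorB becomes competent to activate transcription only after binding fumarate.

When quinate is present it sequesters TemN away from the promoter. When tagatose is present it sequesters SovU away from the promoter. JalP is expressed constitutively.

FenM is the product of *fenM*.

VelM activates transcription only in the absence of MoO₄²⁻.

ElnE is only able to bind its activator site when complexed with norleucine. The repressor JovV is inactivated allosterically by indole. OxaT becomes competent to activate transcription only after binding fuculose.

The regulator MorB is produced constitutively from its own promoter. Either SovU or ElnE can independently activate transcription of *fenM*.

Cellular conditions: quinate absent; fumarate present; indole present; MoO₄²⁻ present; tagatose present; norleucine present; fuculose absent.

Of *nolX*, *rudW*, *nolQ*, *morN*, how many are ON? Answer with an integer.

Quinate is absent, so TemN is active.
Fumarate is present, so TorB is active.
No repressor is bound and TemN and TorB are active, so *nolX* is transcribed.
→ *nolX* is ON.
Indole is present, so JovV is inactive.
Tagatose is present, so SovU is inactive.
Norleucine is present, so ElnE is active.
Activator ElnE is present, so *fenM* is transcribed.
So FenM is produced and active.
No repressor is bound and FenM is active, so *rudW* is transcribed.
→ *rudW* is ON.
MorB is produced constitutively and is active.
MoO₄²⁻ is present, so VelM is inactive.
With repressor MorB bound, *nolQ* is not transcribed.
→ *nolQ* is OFF.
Fuculose is absent, so OxaT is inactive.
JalP is produced constitutively and is active.
With repressor JalP bound, *morN* is not transcribed.
→ *morN* is OFF.
2 of the 4 genes are transcribed.

2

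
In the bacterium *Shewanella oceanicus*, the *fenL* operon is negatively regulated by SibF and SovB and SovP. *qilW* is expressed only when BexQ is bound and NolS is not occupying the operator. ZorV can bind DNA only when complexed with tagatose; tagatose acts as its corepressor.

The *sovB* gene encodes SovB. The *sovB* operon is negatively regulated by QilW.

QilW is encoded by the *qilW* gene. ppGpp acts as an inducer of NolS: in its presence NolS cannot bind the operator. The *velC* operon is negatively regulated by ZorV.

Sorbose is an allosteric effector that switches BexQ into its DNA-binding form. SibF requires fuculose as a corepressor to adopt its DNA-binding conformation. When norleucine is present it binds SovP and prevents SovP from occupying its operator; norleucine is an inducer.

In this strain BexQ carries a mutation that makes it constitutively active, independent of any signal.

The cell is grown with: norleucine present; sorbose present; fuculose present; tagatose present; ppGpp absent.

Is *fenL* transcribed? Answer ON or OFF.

OFF

Fuculose is present, so SibF is active.
BexQ is constitutively active in this strain.
ppGpp is absent, so NolS is active.
With repressor NolS bound, *qilW* is not transcribed.
So QilW is not produced.
With no repressor bound, *sovB* is transcribed.
So SovB is produced and active.
Norleucine is present, so SovP is inactive.
With repressor SibF bound, *fenL* is not transcribed.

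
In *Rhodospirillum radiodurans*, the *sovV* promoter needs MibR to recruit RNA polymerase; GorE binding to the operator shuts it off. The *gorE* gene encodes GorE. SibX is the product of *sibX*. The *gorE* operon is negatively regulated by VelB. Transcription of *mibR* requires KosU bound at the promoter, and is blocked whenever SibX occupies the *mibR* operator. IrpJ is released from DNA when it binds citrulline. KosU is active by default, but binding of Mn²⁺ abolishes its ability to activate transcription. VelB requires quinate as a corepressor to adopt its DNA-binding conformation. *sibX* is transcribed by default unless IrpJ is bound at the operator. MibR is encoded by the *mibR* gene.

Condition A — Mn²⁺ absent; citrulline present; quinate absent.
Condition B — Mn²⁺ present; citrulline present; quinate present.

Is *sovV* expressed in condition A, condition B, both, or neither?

neither

Condition A:
Mn²⁺ is absent, so KosU is active.
Citrulline is present, so IrpJ is inactive.
With no repressor bound, *sibX* is transcribed.
So SibX is produced and active.
With repressor SibX bound, *mibR* is not transcribed.
So MibR is not produced.
Quinate is absent, so VelB is inactive.
With no repressor bound, *gorE* is transcribed.
So GorE is produced and active.
With repressor GorE bound, *sovV* is not transcribed.
→ *sovV* is OFF in A.
Condition B:
Mn²⁺ is present, so KosU is inactive.
Citrulline is present, so IrpJ is inactive.
With no repressor bound, *sibX* is transcribed.
So SibX is produced and active.
With repressor SibX bound, *mibR* is not transcribed.
So MibR is not produced.
Quinate is present, so VelB is active.
With repressor VelB bound, *gorE* is not transcribed.
So GorE is not produced.
Required activator MibR is absent, so *sovV* is not transcribed.
→ *sovV* is OFF in B.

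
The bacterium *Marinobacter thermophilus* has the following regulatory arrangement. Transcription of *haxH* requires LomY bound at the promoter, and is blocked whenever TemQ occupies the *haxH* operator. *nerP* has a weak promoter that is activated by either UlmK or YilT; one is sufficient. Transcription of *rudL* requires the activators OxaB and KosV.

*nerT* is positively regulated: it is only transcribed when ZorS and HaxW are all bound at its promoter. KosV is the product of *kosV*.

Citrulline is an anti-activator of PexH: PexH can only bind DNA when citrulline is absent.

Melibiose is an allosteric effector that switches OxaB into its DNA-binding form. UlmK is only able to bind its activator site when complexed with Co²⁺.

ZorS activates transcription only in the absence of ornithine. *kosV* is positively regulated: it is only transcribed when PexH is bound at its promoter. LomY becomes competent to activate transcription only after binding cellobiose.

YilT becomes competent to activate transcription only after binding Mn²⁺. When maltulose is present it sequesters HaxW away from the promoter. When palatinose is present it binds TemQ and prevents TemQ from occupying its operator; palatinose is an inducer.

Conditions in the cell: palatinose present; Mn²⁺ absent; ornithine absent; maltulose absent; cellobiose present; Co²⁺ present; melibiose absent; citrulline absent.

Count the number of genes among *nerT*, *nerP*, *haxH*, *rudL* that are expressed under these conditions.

Ornithine is absent, so ZorS is active.
Maltulose is absent, so HaxW is active.
No repressor is bound and ZorS and HaxW are active, so *nerT* is transcribed.
→ *nerT* is ON.
Co²⁺ is present, so UlmK is active.
Mn²⁺ is absent, so YilT is inactive.
Activator UlmK is present, so *nerP* is transcribed.
→ *nerP* is ON.
Palatinose is present, so TemQ is inactive.
Cellobiose is present, so LomY is active.
No repressor is bound and LomY is active, so *haxH* is transcribed.
→ *haxH* is ON.
Melibiose is absent, so OxaB is inactive.
Citrulline is absent, so PexH is active.
No repressor is bound and PexH is active, so *kosV* is transcribed.
So KosV is produced and active.
Required activator OxaB is absent, so *rudL* is not transcribed.
→ *rudL* is OFF.
3 of the 4 genes are transcribed.

3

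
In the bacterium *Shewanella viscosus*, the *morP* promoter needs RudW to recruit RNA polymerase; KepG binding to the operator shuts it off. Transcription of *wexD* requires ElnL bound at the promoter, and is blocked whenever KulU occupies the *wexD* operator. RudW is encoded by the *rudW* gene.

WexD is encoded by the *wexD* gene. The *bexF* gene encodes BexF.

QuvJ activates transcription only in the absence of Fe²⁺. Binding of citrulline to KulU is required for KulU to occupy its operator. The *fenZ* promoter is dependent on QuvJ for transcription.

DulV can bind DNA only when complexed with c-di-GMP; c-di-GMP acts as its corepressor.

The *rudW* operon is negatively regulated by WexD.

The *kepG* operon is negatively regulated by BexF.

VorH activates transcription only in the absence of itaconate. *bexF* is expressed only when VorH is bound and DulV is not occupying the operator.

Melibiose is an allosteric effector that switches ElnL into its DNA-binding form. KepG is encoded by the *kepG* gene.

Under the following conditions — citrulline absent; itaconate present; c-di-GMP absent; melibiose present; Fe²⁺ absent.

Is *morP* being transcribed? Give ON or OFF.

Melibiose is present, so ElnL is active.
Citrulline is absent, so KulU is inactive.
No repressor is bound and ElnL is active, so *wexD* is transcribed.
So WexD is produced and active.
With repressor WexD bound, *rudW* is not transcribed.
So RudW is not produced.
Itaconate is present, so VorH is inactive.
c-di-GMP is absent, so DulV is inactive.
Required activator VorH is absent, so *bexF* is not transcribed.
So BexF is not produced.
With no repressor bound, *kepG* is transcribed.
So KepG is produced and active.
With repressor KepG bound, *morP* is not transcribed.

OFF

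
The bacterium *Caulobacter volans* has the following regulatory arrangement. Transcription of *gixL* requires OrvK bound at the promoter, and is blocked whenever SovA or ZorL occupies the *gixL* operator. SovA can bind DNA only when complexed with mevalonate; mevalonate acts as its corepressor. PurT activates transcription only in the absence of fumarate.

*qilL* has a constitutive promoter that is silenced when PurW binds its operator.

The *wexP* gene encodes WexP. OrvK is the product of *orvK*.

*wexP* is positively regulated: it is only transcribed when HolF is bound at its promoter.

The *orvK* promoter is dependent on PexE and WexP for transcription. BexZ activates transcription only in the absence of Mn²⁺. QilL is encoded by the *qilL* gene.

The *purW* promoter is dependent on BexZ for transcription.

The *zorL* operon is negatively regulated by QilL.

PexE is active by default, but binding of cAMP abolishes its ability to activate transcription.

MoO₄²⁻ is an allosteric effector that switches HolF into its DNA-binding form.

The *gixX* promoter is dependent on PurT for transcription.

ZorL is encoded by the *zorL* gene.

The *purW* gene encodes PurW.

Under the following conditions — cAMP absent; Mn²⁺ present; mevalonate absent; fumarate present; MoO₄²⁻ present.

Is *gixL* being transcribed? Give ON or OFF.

ON

cAMP is absent, so PexE is active.
MoO₄²⁻ is present, so HolF is active.
No repressor is bound and HolF is active, so *wexP* is transcribed.
So WexP is produced and active.
No repressor is bound and PexE and WexP are active, so *orvK* is transcribed.
So OrvK is produced and active.
Mevalonate is absent, so SovA is inactive.
Mn²⁺ is present, so BexZ is inactive.
Required activator BexZ is absent, so *purW* is not transcribed.
So PurW is not produced.
With no repressor bound, *qilL* is transcribed.
So QilL is produced and active.
With repressor QilL bound, *zorL* is not transcribed.
So ZorL is not produced.
No repressor is bound and OrvK is active, so *gixL* is transcribed.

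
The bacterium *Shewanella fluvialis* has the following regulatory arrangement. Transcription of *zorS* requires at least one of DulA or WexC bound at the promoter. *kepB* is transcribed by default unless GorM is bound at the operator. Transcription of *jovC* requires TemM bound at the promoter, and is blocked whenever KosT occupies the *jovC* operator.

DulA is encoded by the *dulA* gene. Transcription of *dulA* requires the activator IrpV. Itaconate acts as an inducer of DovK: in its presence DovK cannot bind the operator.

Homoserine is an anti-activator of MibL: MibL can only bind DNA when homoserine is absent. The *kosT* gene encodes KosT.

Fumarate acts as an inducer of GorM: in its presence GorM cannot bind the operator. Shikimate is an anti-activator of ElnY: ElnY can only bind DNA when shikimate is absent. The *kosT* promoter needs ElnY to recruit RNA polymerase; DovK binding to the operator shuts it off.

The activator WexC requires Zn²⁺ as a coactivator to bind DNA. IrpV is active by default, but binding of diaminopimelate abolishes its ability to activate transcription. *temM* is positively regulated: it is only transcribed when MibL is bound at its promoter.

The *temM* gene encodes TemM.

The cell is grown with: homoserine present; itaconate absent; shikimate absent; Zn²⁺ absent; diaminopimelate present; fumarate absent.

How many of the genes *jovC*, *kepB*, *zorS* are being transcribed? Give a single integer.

Homoserine is present, so MibL is inactive.
Required activator MibL is absent, so *temM* is not transcribed.
So TemM is not produced.
Shikimate is absent, so ElnY is active.
Itaconate is absent, so DovK is active.
With repressor DovK bound, *kosT* is not transcribed.
So KosT is not produced.
Required activator TemM is absent, so *jovC* is not transcribed.
→ *jovC* is OFF.
Fumarate is absent, so GorM is active.
With repressor GorM bound, *kepB* is not transcribed.
→ *kepB* is OFF.
Diaminopimelate is present, so IrpV is inactive.
Required activator IrpV is absent, so *dulA* is not transcribed.
So DulA is not produced.
Zn²⁺ is absent, so WexC is inactive.
No activator is available at the *zorS* promoter, so *zorS* is not transcribed.
→ *zorS* is OFF.
0 of the 3 genes are transcribed.

0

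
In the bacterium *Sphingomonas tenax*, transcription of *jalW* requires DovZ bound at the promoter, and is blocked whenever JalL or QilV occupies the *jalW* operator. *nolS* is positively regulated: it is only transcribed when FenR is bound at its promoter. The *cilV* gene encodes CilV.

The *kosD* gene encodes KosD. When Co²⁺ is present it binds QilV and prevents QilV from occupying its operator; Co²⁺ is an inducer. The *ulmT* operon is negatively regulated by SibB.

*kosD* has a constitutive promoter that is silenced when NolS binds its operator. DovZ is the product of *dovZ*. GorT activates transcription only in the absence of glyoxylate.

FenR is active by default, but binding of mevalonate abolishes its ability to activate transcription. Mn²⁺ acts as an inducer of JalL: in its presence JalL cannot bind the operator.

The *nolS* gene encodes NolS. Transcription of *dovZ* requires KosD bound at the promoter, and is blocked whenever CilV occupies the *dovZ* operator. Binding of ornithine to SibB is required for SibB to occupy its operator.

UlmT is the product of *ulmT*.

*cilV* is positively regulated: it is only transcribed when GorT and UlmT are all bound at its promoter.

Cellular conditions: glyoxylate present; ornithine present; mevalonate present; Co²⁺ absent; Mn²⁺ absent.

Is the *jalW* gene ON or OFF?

OFF

Mevalonate is present, so FenR is inactive.
Required activator FenR is absent, so *nolS* is not transcribed.
So NolS is not produced.
With no repressor bound, *kosD* is transcribed.
So KosD is produced and active.
Glyoxylate is present, so GorT is inactive.
Ornithine is present, so SibB is active.
With repressor SibB bound, *ulmT* is not transcribed.
So UlmT is not produced.
Required activator GorT is absent, so *cilV* is not transcribed.
So CilV is not produced.
No repressor is bound and KosD is active, so *dovZ* is transcribed.
So DovZ is produced and active.
Mn²⁺ is absent, so JalL is active.
Co²⁺ is absent, so QilV is active.
With repressor JalL bound, *jalW* is not transcribed.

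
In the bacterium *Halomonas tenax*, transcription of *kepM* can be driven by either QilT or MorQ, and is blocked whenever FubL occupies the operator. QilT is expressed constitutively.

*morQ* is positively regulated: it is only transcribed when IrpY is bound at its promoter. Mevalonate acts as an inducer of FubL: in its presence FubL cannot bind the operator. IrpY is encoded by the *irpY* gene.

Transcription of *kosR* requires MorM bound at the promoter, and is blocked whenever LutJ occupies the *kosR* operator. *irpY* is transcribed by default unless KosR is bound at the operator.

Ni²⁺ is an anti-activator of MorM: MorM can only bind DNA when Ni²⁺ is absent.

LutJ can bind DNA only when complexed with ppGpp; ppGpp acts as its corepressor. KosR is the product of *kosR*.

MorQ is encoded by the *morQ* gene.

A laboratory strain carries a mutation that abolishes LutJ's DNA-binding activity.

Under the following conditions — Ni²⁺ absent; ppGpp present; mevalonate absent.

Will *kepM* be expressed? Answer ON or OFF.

OFF

Mevalonate is absent, so FubL is active.
QilT is produced constitutively and is active.
LutJ is non-functional in this strain, so it has no effect.
Ni²⁺ is absent, so MorM is active.
No repressor is bound and MorM is active, so *kosR* is transcribed.
So KosR is produced and active.
With repressor KosR bound, *irpY* is not transcribed.
So IrpY is not produced.
Required activator IrpY is absent, so *morQ* is not transcribed.
So MorQ is not produced.
With repressor FubL bound, *kepM* is not transcribed.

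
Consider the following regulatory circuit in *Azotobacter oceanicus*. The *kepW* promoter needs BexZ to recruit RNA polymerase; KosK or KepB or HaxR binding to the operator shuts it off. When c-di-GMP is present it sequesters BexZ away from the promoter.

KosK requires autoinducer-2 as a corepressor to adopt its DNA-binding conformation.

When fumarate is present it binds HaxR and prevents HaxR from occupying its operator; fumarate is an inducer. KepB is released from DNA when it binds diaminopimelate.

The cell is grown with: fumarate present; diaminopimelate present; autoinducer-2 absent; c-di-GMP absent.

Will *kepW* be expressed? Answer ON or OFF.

Autoinducer-2 is absent, so KosK is inactive.
c-di-GMP is absent, so BexZ is active.
Diaminopimelate is present, so KepB is inactive.
Fumarate is present, so HaxR is inactive.
No repressor is bound and BexZ is active, so *kepW* is transcribed.

ON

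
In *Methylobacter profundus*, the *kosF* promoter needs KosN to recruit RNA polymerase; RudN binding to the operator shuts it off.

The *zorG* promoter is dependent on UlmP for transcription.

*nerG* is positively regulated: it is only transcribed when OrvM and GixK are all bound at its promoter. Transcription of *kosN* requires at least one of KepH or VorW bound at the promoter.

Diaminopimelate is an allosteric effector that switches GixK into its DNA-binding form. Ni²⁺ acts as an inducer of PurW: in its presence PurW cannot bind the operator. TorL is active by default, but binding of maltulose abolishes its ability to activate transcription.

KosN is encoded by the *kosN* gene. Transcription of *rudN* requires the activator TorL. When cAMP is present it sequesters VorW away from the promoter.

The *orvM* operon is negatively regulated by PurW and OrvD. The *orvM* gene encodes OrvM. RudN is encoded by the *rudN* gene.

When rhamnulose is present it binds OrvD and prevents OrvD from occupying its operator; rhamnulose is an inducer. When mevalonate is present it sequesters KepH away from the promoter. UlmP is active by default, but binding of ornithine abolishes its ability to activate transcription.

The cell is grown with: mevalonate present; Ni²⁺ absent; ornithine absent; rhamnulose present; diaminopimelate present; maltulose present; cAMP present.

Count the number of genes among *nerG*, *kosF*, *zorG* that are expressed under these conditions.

Ni²⁺ is absent, so PurW is active.
Rhamnulose is present, so OrvD is inactive.
With repressor PurW bound, *orvM* is not transcribed.
So OrvM is not produced.
Diaminopimelate is present, so GixK is active.
Required activator OrvM is absent, so *nerG* is not transcribed.
→ *nerG* is OFF.
Maltulose is present, so TorL is inactive.
Required activator TorL is absent, so *rudN* is not transcribed.
So RudN is not produced.
Mevalonate is present, so KepH is inactive.
cAMP is present, so VorW is inactive.
No activator is available at the *kosN* promoter, so *kosN* is not transcribed.
So KosN is not produced.
Required activator KosN is absent, so *kosF* is not transcribed.
→ *kosF* is OFF.
Ornithine is absent, so UlmP is active.
No repressor is bound and UlmP is active, so *zorG* is transcribed.
→ *zorG* is ON.
1 of the 3 genes is transcribed.

1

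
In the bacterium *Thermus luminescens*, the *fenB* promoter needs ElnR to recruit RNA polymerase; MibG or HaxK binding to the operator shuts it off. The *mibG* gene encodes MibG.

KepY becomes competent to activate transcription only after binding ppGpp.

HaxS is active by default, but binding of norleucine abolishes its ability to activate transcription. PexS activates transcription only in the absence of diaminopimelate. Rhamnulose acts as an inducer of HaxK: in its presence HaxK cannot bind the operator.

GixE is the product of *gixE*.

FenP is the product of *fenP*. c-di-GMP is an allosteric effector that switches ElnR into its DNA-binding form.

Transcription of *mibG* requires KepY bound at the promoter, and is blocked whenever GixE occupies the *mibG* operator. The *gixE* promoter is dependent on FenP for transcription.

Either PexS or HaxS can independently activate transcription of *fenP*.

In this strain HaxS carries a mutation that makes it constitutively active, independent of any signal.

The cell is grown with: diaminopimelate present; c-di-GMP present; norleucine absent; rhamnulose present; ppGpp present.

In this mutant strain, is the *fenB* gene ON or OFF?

ON

c-di-GMP is present, so ElnR is active.
ppGpp is present, so KepY is active.
Diaminopimelate is present, so PexS is inactive.
HaxS is constitutively active in this strain.
Activator HaxS is present, so *fenP* is transcribed.
So FenP is produced and active.
No repressor is bound and FenP is active, so *gixE* is transcribed.
So GixE is produced and active.
With repressor GixE bound, *mibG* is not transcribed.
So MibG is not produced.
Rhamnulose is present, so HaxK is inactive.
No repressor is bound and ElnR is active, so *fenB* is transcribed.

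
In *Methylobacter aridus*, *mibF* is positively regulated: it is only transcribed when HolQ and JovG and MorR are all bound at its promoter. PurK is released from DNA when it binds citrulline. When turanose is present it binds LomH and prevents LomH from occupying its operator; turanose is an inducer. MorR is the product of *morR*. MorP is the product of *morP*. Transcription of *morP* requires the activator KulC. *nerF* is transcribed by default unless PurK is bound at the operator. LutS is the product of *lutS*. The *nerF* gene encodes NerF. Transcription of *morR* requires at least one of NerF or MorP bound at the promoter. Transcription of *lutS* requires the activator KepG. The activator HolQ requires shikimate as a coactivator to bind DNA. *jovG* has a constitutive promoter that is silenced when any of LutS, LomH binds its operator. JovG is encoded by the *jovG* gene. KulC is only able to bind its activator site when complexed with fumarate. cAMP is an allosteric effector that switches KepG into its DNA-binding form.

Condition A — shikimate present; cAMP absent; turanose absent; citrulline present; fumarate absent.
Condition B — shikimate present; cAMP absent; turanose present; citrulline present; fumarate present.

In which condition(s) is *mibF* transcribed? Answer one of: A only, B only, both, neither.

Condition A:
Shikimate is present, so HolQ is active.
cAMP is absent, so KepG is inactive.
Required activator KepG is absent, so *lutS* is not transcribed.
So LutS is not produced.
Turanose is absent, so LomH is active.
With repressor LomH bound, *jovG* is not transcribed.
So JovG is not produced.
Citrulline is present, so PurK is inactive.
With no repressor bound, *nerF* is transcribed.
So NerF is produced and active.
Fumarate is absent, so KulC is inactive.
Required activator KulC is absent, so *morP* is not transcribed.
So MorP is not produced.
Activator NerF is present, so *morR* is transcribed.
So MorR is produced and active.
Required activator JovG is absent, so *mibF* is not transcribed.
→ *mibF* is OFF in A.
Condition B:
Shikimate is present, so HolQ is active.
cAMP is absent, so KepG is inactive.
Required activator KepG is absent, so *lutS* is not transcribed.
So LutS is not produced.
Turanose is present, so LomH is inactive.
With no repressor bound, *jovG* is transcribed.
So JovG is produced and active.
Citrulline is present, so PurK is inactive.
With no repressor bound, *nerF* is transcribed.
So NerF is produced and active.
Fumarate is present, so KulC is active.
No repressor is bound and KulC is active, so *morP* is transcribed.
So MorP is produced and active.
Activator NerF is present, so *morR* is transcribed.
So MorR is produced and active.
No repressor is bound and HolQ and JovG and MorR are active, so *mibF* is transcribed.
→ *mibF* is ON in B.

B only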